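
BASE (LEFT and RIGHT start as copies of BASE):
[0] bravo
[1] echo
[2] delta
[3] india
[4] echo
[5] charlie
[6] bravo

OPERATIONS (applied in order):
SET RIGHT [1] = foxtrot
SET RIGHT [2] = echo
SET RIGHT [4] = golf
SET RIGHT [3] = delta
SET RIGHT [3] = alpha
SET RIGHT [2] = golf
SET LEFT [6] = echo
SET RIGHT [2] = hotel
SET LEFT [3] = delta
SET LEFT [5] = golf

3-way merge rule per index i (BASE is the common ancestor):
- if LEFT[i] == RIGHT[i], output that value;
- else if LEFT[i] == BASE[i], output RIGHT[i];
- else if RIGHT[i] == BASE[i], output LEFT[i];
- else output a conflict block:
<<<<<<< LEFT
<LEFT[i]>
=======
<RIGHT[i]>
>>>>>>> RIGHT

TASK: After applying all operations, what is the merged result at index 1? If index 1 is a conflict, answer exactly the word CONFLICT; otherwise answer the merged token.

Final LEFT:  [bravo, echo, delta, delta, echo, golf, echo]
Final RIGHT: [bravo, foxtrot, hotel, alpha, golf, charlie, bravo]
i=0: L=bravo R=bravo -> agree -> bravo
i=1: L=echo=BASE, R=foxtrot -> take RIGHT -> foxtrot
i=2: L=delta=BASE, R=hotel -> take RIGHT -> hotel
i=3: BASE=india L=delta R=alpha all differ -> CONFLICT
i=4: L=echo=BASE, R=golf -> take RIGHT -> golf
i=5: L=golf, R=charlie=BASE -> take LEFT -> golf
i=6: L=echo, R=bravo=BASE -> take LEFT -> echo
Index 1 -> foxtrot

Answer: foxtrot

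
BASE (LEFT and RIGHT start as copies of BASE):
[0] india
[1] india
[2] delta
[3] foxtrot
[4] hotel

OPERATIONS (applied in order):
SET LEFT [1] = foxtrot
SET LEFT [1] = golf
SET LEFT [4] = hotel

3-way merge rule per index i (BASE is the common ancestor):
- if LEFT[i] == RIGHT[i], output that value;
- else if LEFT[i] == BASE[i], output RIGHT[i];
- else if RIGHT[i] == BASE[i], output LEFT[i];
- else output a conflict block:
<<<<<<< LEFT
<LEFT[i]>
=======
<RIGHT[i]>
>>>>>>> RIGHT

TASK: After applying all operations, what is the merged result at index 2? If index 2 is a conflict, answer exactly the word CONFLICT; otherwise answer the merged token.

Final LEFT:  [india, golf, delta, foxtrot, hotel]
Final RIGHT: [india, india, delta, foxtrot, hotel]
i=0: L=india R=india -> agree -> india
i=1: L=golf, R=india=BASE -> take LEFT -> golf
i=2: L=delta R=delta -> agree -> delta
i=3: L=foxtrot R=foxtrot -> agree -> foxtrot
i=4: L=hotel R=hotel -> agree -> hotel
Index 2 -> delta

Answer: delta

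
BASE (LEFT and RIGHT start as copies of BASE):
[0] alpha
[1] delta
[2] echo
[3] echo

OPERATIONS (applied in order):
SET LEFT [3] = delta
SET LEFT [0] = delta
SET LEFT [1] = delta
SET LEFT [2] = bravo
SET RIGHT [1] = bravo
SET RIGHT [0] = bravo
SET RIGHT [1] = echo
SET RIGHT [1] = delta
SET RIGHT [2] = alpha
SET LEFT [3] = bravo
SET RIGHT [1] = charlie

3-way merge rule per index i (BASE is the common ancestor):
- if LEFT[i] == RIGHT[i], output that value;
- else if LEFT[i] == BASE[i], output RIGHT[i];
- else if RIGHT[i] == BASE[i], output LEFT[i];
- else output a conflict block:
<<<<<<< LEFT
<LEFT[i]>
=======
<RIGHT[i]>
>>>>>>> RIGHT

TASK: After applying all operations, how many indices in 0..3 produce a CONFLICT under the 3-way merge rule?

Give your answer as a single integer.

Answer: 2

Derivation:
Final LEFT:  [delta, delta, bravo, bravo]
Final RIGHT: [bravo, charlie, alpha, echo]
i=0: BASE=alpha L=delta R=bravo all differ -> CONFLICT
i=1: L=delta=BASE, R=charlie -> take RIGHT -> charlie
i=2: BASE=echo L=bravo R=alpha all differ -> CONFLICT
i=3: L=bravo, R=echo=BASE -> take LEFT -> bravo
Conflict count: 2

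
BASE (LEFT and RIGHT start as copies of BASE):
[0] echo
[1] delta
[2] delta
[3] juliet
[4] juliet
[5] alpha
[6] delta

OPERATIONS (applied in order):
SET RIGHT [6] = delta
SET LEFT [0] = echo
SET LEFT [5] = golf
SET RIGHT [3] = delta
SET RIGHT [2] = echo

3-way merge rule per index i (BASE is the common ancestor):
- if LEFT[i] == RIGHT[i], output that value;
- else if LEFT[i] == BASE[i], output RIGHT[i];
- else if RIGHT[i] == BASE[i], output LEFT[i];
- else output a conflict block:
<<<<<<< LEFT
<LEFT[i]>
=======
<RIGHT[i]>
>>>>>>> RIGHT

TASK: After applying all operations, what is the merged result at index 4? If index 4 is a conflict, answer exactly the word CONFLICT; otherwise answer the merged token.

Answer: juliet

Derivation:
Final LEFT:  [echo, delta, delta, juliet, juliet, golf, delta]
Final RIGHT: [echo, delta, echo, delta, juliet, alpha, delta]
i=0: L=echo R=echo -> agree -> echo
i=1: L=delta R=delta -> agree -> delta
i=2: L=delta=BASE, R=echo -> take RIGHT -> echo
i=3: L=juliet=BASE, R=delta -> take RIGHT -> delta
i=4: L=juliet R=juliet -> agree -> juliet
i=5: L=golf, R=alpha=BASE -> take LEFT -> golf
i=6: L=delta R=delta -> agree -> delta
Index 4 -> juliet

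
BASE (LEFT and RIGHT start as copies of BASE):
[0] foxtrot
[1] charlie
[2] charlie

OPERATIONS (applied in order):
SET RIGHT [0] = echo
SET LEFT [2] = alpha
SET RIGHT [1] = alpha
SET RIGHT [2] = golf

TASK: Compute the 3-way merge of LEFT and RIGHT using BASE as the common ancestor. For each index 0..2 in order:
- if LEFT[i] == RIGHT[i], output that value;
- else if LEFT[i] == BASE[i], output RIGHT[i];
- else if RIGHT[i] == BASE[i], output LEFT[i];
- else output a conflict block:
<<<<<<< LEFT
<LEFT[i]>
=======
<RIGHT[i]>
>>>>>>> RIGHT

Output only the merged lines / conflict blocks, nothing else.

Final LEFT:  [foxtrot, charlie, alpha]
Final RIGHT: [echo, alpha, golf]
i=0: L=foxtrot=BASE, R=echo -> take RIGHT -> echo
i=1: L=charlie=BASE, R=alpha -> take RIGHT -> alpha
i=2: BASE=charlie L=alpha R=golf all differ -> CONFLICT

Answer: echo
alpha
<<<<<<< LEFT
alpha
=======
golf
>>>>>>> RIGHT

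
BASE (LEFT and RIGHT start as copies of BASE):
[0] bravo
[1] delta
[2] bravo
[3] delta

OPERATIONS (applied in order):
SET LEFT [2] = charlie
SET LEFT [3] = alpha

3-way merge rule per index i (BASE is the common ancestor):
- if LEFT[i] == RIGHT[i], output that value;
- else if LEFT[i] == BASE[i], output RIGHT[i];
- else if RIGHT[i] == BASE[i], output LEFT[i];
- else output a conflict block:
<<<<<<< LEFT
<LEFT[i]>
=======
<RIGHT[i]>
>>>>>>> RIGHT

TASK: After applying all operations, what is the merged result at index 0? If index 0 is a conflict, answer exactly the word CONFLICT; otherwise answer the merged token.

Answer: bravo

Derivation:
Final LEFT:  [bravo, delta, charlie, alpha]
Final RIGHT: [bravo, delta, bravo, delta]
i=0: L=bravo R=bravo -> agree -> bravo
i=1: L=delta R=delta -> agree -> delta
i=2: L=charlie, R=bravo=BASE -> take LEFT -> charlie
i=3: L=alpha, R=delta=BASE -> take LEFT -> alpha
Index 0 -> bravo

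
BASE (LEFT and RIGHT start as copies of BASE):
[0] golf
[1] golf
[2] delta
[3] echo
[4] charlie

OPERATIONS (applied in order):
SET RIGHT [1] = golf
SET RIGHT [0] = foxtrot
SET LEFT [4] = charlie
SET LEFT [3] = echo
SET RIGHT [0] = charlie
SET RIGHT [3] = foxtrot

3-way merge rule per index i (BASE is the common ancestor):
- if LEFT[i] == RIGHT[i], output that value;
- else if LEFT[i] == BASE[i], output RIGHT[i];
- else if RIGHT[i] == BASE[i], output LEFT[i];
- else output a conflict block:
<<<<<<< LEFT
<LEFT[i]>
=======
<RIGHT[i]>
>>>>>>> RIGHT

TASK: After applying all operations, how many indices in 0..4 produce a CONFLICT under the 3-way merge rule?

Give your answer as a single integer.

Answer: 0

Derivation:
Final LEFT:  [golf, golf, delta, echo, charlie]
Final RIGHT: [charlie, golf, delta, foxtrot, charlie]
i=0: L=golf=BASE, R=charlie -> take RIGHT -> charlie
i=1: L=golf R=golf -> agree -> golf
i=2: L=delta R=delta -> agree -> delta
i=3: L=echo=BASE, R=foxtrot -> take RIGHT -> foxtrot
i=4: L=charlie R=charlie -> agree -> charlie
Conflict count: 0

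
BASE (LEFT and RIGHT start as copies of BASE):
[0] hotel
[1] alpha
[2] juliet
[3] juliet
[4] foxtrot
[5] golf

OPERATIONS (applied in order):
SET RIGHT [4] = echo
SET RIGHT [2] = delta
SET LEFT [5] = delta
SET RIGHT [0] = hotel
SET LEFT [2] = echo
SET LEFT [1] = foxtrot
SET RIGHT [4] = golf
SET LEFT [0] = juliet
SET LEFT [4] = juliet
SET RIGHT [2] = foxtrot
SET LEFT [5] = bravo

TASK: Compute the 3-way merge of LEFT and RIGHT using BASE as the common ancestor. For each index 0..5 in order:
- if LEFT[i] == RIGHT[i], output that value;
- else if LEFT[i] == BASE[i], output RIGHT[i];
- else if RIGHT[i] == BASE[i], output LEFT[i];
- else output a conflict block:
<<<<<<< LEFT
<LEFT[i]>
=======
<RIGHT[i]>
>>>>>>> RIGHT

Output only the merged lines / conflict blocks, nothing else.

Answer: juliet
foxtrot
<<<<<<< LEFT
echo
=======
foxtrot
>>>>>>> RIGHT
juliet
<<<<<<< LEFT
juliet
=======
golf
>>>>>>> RIGHT
bravo

Derivation:
Final LEFT:  [juliet, foxtrot, echo, juliet, juliet, bravo]
Final RIGHT: [hotel, alpha, foxtrot, juliet, golf, golf]
i=0: L=juliet, R=hotel=BASE -> take LEFT -> juliet
i=1: L=foxtrot, R=alpha=BASE -> take LEFT -> foxtrot
i=2: BASE=juliet L=echo R=foxtrot all differ -> CONFLICT
i=3: L=juliet R=juliet -> agree -> juliet
i=4: BASE=foxtrot L=juliet R=golf all differ -> CONFLICT
i=5: L=bravo, R=golf=BASE -> take LEFT -> bravo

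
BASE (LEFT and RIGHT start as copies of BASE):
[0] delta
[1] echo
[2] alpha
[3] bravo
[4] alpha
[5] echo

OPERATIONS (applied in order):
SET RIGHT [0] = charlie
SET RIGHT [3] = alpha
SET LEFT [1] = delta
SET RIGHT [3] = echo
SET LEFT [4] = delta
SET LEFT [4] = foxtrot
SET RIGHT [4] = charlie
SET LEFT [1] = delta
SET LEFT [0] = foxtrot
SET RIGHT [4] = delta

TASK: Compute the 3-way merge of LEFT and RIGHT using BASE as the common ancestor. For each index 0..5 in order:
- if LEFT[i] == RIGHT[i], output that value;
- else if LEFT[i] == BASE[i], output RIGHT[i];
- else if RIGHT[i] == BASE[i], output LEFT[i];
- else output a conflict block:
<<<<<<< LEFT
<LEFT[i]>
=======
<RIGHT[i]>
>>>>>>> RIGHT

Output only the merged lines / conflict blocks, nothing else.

Answer: <<<<<<< LEFT
foxtrot
=======
charlie
>>>>>>> RIGHT
delta
alpha
echo
<<<<<<< LEFT
foxtrot
=======
delta
>>>>>>> RIGHT
echo

Derivation:
Final LEFT:  [foxtrot, delta, alpha, bravo, foxtrot, echo]
Final RIGHT: [charlie, echo, alpha, echo, delta, echo]
i=0: BASE=delta L=foxtrot R=charlie all differ -> CONFLICT
i=1: L=delta, R=echo=BASE -> take LEFT -> delta
i=2: L=alpha R=alpha -> agree -> alpha
i=3: L=bravo=BASE, R=echo -> take RIGHT -> echo
i=4: BASE=alpha L=foxtrot R=delta all differ -> CONFLICT
i=5: L=echo R=echo -> agree -> echo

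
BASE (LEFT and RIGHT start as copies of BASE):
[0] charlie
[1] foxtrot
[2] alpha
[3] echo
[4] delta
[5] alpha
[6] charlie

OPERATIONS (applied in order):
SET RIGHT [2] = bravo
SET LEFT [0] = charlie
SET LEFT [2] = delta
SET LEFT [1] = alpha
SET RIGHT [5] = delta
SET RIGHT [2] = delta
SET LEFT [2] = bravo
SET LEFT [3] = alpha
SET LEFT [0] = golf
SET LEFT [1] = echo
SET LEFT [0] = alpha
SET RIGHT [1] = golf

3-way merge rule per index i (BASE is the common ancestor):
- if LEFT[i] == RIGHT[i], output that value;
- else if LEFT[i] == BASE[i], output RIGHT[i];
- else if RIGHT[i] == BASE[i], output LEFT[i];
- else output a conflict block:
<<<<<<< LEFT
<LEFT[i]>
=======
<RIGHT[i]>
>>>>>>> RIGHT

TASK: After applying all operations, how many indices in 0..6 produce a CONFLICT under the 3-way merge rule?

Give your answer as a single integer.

Answer: 2

Derivation:
Final LEFT:  [alpha, echo, bravo, alpha, delta, alpha, charlie]
Final RIGHT: [charlie, golf, delta, echo, delta, delta, charlie]
i=0: L=alpha, R=charlie=BASE -> take LEFT -> alpha
i=1: BASE=foxtrot L=echo R=golf all differ -> CONFLICT
i=2: BASE=alpha L=bravo R=delta all differ -> CONFLICT
i=3: L=alpha, R=echo=BASE -> take LEFT -> alpha
i=4: L=delta R=delta -> agree -> delta
i=5: L=alpha=BASE, R=delta -> take RIGHT -> delta
i=6: L=charlie R=charlie -> agree -> charlie
Conflict count: 2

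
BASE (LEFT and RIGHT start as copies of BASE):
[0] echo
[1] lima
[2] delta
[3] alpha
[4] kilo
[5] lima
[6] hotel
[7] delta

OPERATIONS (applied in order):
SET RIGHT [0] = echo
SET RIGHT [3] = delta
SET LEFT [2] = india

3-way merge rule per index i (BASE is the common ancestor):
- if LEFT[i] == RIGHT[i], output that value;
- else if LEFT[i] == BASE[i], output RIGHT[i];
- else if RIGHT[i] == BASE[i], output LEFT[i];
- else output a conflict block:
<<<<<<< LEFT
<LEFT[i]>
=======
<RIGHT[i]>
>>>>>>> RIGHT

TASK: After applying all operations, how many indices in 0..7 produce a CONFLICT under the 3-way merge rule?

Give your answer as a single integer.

Answer: 0

Derivation:
Final LEFT:  [echo, lima, india, alpha, kilo, lima, hotel, delta]
Final RIGHT: [echo, lima, delta, delta, kilo, lima, hotel, delta]
i=0: L=echo R=echo -> agree -> echo
i=1: L=lima R=lima -> agree -> lima
i=2: L=india, R=delta=BASE -> take LEFT -> india
i=3: L=alpha=BASE, R=delta -> take RIGHT -> delta
i=4: L=kilo R=kilo -> agree -> kilo
i=5: L=lima R=lima -> agree -> lima
i=6: L=hotel R=hotel -> agree -> hotel
i=7: L=delta R=delta -> agree -> delta
Conflict count: 0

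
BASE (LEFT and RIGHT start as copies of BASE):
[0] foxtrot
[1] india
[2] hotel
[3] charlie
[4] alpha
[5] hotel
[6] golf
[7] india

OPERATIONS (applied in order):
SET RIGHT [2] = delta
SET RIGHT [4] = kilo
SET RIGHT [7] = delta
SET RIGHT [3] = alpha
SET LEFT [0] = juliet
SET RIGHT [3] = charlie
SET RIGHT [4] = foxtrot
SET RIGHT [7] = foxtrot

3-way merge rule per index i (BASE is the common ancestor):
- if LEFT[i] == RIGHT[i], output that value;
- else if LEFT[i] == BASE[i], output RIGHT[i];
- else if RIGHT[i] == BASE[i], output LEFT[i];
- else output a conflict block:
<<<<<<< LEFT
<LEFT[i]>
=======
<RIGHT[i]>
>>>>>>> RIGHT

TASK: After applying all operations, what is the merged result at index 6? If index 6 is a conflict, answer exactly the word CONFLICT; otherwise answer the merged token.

Answer: golf

Derivation:
Final LEFT:  [juliet, india, hotel, charlie, alpha, hotel, golf, india]
Final RIGHT: [foxtrot, india, delta, charlie, foxtrot, hotel, golf, foxtrot]
i=0: L=juliet, R=foxtrot=BASE -> take LEFT -> juliet
i=1: L=india R=india -> agree -> india
i=2: L=hotel=BASE, R=delta -> take RIGHT -> delta
i=3: L=charlie R=charlie -> agree -> charlie
i=4: L=alpha=BASE, R=foxtrot -> take RIGHT -> foxtrot
i=5: L=hotel R=hotel -> agree -> hotel
i=6: L=golf R=golf -> agree -> golf
i=7: L=india=BASE, R=foxtrot -> take RIGHT -> foxtrot
Index 6 -> golf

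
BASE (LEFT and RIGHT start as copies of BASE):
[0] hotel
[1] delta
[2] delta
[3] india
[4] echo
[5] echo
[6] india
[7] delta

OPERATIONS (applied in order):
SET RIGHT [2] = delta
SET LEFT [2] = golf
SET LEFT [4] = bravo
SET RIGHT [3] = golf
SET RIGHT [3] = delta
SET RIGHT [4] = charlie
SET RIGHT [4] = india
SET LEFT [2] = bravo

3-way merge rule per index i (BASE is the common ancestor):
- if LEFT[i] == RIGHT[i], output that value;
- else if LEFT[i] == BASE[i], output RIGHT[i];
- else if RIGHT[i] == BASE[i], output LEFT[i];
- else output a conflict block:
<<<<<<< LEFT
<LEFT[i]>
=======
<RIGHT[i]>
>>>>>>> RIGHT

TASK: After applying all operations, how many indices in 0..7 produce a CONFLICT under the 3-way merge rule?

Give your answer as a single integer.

Final LEFT:  [hotel, delta, bravo, india, bravo, echo, india, delta]
Final RIGHT: [hotel, delta, delta, delta, india, echo, india, delta]
i=0: L=hotel R=hotel -> agree -> hotel
i=1: L=delta R=delta -> agree -> delta
i=2: L=bravo, R=delta=BASE -> take LEFT -> bravo
i=3: L=india=BASE, R=delta -> take RIGHT -> delta
i=4: BASE=echo L=bravo R=india all differ -> CONFLICT
i=5: L=echo R=echo -> agree -> echo
i=6: L=india R=india -> agree -> india
i=7: L=delta R=delta -> agree -> delta
Conflict count: 1

Answer: 1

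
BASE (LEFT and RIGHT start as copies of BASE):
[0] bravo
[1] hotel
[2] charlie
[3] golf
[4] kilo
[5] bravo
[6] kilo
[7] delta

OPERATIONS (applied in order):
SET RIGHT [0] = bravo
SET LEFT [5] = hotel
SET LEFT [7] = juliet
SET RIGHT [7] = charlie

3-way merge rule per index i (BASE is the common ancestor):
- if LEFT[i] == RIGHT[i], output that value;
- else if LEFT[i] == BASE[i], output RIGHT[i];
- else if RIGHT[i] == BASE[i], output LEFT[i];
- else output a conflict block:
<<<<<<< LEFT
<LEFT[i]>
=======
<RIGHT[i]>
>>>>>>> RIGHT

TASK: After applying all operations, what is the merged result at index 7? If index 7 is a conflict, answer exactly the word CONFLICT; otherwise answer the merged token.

Answer: CONFLICT

Derivation:
Final LEFT:  [bravo, hotel, charlie, golf, kilo, hotel, kilo, juliet]
Final RIGHT: [bravo, hotel, charlie, golf, kilo, bravo, kilo, charlie]
i=0: L=bravo R=bravo -> agree -> bravo
i=1: L=hotel R=hotel -> agree -> hotel
i=2: L=charlie R=charlie -> agree -> charlie
i=3: L=golf R=golf -> agree -> golf
i=4: L=kilo R=kilo -> agree -> kilo
i=5: L=hotel, R=bravo=BASE -> take LEFT -> hotel
i=6: L=kilo R=kilo -> agree -> kilo
i=7: BASE=delta L=juliet R=charlie all differ -> CONFLICT
Index 7 -> CONFLICT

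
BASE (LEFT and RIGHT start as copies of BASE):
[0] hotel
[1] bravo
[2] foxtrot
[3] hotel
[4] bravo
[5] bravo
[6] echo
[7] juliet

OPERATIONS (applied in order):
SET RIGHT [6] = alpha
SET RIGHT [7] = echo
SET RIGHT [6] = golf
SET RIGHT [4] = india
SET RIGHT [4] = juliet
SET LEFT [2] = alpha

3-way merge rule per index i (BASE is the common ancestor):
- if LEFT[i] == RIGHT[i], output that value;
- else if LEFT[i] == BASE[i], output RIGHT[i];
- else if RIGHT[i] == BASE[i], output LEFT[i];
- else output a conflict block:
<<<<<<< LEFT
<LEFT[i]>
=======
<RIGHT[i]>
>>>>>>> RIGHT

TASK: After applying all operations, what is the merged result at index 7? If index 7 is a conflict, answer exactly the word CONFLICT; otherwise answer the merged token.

Answer: echo

Derivation:
Final LEFT:  [hotel, bravo, alpha, hotel, bravo, bravo, echo, juliet]
Final RIGHT: [hotel, bravo, foxtrot, hotel, juliet, bravo, golf, echo]
i=0: L=hotel R=hotel -> agree -> hotel
i=1: L=bravo R=bravo -> agree -> bravo
i=2: L=alpha, R=foxtrot=BASE -> take LEFT -> alpha
i=3: L=hotel R=hotel -> agree -> hotel
i=4: L=bravo=BASE, R=juliet -> take RIGHT -> juliet
i=5: L=bravo R=bravo -> agree -> bravo
i=6: L=echo=BASE, R=golf -> take RIGHT -> golf
i=7: L=juliet=BASE, R=echo -> take RIGHT -> echo
Index 7 -> echo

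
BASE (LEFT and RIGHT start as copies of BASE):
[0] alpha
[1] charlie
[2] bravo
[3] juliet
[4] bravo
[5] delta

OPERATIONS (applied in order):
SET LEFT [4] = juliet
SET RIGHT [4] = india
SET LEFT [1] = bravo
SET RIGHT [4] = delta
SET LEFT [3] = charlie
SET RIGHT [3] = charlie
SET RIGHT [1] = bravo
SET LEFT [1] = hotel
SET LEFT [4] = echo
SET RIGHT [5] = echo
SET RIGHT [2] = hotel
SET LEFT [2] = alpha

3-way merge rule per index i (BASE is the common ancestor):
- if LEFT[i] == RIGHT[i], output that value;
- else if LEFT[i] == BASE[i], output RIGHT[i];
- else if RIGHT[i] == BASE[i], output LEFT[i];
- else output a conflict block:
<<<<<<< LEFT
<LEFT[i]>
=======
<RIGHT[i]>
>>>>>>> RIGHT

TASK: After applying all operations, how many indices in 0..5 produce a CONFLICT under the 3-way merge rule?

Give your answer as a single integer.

Answer: 3

Derivation:
Final LEFT:  [alpha, hotel, alpha, charlie, echo, delta]
Final RIGHT: [alpha, bravo, hotel, charlie, delta, echo]
i=0: L=alpha R=alpha -> agree -> alpha
i=1: BASE=charlie L=hotel R=bravo all differ -> CONFLICT
i=2: BASE=bravo L=alpha R=hotel all differ -> CONFLICT
i=3: L=charlie R=charlie -> agree -> charlie
i=4: BASE=bravo L=echo R=delta all differ -> CONFLICT
i=5: L=delta=BASE, R=echo -> take RIGHT -> echo
Conflict count: 3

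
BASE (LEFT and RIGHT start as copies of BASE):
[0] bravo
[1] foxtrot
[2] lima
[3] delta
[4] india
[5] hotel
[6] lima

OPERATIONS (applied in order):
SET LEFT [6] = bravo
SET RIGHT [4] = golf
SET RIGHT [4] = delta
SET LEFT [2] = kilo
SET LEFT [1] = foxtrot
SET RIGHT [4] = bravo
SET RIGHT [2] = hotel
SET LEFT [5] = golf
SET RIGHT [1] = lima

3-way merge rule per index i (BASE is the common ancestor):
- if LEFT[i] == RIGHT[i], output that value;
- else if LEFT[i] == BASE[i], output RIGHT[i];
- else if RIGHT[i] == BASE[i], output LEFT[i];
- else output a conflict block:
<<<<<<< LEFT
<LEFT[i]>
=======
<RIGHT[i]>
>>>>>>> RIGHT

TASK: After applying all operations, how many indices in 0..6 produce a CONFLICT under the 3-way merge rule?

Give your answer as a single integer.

Final LEFT:  [bravo, foxtrot, kilo, delta, india, golf, bravo]
Final RIGHT: [bravo, lima, hotel, delta, bravo, hotel, lima]
i=0: L=bravo R=bravo -> agree -> bravo
i=1: L=foxtrot=BASE, R=lima -> take RIGHT -> lima
i=2: BASE=lima L=kilo R=hotel all differ -> CONFLICT
i=3: L=delta R=delta -> agree -> delta
i=4: L=india=BASE, R=bravo -> take RIGHT -> bravo
i=5: L=golf, R=hotel=BASE -> take LEFT -> golf
i=6: L=bravo, R=lima=BASE -> take LEFT -> bravo
Conflict count: 1

Answer: 1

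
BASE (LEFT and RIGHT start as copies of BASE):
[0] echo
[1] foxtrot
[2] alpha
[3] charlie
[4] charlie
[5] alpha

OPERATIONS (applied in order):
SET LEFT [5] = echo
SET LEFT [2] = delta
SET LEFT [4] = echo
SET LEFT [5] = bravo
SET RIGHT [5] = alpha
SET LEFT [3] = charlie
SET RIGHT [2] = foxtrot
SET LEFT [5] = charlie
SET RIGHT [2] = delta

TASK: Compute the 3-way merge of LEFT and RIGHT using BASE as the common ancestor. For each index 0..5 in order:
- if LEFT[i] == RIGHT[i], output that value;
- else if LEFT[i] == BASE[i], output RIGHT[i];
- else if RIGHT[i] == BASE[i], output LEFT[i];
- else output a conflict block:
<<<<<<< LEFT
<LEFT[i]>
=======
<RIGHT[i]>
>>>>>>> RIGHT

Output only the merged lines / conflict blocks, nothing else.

Answer: echo
foxtrot
delta
charlie
echo
charlie

Derivation:
Final LEFT:  [echo, foxtrot, delta, charlie, echo, charlie]
Final RIGHT: [echo, foxtrot, delta, charlie, charlie, alpha]
i=0: L=echo R=echo -> agree -> echo
i=1: L=foxtrot R=foxtrot -> agree -> foxtrot
i=2: L=delta R=delta -> agree -> delta
i=3: L=charlie R=charlie -> agree -> charlie
i=4: L=echo, R=charlie=BASE -> take LEFT -> echo
i=5: L=charlie, R=alpha=BASE -> take LEFT -> charlie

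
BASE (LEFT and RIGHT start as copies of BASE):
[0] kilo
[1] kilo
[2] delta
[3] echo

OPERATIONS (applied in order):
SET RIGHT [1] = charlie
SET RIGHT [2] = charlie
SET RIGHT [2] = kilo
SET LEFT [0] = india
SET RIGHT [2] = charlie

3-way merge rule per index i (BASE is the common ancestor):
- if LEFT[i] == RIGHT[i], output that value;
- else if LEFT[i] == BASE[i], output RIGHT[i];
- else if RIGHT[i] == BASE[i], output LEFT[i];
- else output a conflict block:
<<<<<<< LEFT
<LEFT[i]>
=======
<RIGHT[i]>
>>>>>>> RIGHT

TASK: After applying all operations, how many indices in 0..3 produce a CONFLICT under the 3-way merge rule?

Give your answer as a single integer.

Answer: 0

Derivation:
Final LEFT:  [india, kilo, delta, echo]
Final RIGHT: [kilo, charlie, charlie, echo]
i=0: L=india, R=kilo=BASE -> take LEFT -> india
i=1: L=kilo=BASE, R=charlie -> take RIGHT -> charlie
i=2: L=delta=BASE, R=charlie -> take RIGHT -> charlie
i=3: L=echo R=echo -> agree -> echo
Conflict count: 0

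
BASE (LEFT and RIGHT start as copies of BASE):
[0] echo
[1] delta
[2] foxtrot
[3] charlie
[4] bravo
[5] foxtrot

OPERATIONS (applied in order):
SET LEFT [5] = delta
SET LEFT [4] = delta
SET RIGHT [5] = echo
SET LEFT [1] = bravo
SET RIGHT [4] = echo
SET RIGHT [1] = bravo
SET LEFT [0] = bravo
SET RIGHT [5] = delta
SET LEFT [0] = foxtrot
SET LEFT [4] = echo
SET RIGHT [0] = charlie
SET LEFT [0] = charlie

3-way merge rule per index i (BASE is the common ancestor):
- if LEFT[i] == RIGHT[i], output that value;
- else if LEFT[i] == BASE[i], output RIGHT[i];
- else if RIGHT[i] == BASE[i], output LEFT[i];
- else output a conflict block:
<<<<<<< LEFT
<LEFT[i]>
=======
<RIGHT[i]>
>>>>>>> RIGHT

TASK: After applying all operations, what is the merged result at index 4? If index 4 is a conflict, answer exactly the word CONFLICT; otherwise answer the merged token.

Answer: echo

Derivation:
Final LEFT:  [charlie, bravo, foxtrot, charlie, echo, delta]
Final RIGHT: [charlie, bravo, foxtrot, charlie, echo, delta]
i=0: L=charlie R=charlie -> agree -> charlie
i=1: L=bravo R=bravo -> agree -> bravo
i=2: L=foxtrot R=foxtrot -> agree -> foxtrot
i=3: L=charlie R=charlie -> agree -> charlie
i=4: L=echo R=echo -> agree -> echo
i=5: L=delta R=delta -> agree -> delta
Index 4 -> echo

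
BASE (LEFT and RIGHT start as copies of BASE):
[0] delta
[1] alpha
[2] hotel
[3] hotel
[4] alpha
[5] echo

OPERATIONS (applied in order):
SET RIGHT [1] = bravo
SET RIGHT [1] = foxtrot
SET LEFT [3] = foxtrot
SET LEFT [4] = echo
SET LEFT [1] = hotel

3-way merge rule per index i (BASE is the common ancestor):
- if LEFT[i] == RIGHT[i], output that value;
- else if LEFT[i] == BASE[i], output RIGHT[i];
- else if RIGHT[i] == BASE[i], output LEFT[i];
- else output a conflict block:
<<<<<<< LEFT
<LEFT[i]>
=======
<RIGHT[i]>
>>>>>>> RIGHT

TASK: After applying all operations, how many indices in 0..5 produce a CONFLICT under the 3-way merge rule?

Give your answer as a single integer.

Final LEFT:  [delta, hotel, hotel, foxtrot, echo, echo]
Final RIGHT: [delta, foxtrot, hotel, hotel, alpha, echo]
i=0: L=delta R=delta -> agree -> delta
i=1: BASE=alpha L=hotel R=foxtrot all differ -> CONFLICT
i=2: L=hotel R=hotel -> agree -> hotel
i=3: L=foxtrot, R=hotel=BASE -> take LEFT -> foxtrot
i=4: L=echo, R=alpha=BASE -> take LEFT -> echo
i=5: L=echo R=echo -> agree -> echo
Conflict count: 1

Answer: 1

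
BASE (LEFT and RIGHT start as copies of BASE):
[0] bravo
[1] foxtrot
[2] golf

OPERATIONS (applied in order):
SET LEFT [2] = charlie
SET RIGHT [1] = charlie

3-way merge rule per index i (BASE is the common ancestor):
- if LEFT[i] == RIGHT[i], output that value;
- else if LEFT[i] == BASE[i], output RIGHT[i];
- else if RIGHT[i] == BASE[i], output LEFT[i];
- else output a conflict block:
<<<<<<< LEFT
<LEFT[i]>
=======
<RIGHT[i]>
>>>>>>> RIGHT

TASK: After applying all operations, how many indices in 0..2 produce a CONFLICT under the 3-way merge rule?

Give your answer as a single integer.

Answer: 0

Derivation:
Final LEFT:  [bravo, foxtrot, charlie]
Final RIGHT: [bravo, charlie, golf]
i=0: L=bravo R=bravo -> agree -> bravo
i=1: L=foxtrot=BASE, R=charlie -> take RIGHT -> charlie
i=2: L=charlie, R=golf=BASE -> take LEFT -> charlie
Conflict count: 0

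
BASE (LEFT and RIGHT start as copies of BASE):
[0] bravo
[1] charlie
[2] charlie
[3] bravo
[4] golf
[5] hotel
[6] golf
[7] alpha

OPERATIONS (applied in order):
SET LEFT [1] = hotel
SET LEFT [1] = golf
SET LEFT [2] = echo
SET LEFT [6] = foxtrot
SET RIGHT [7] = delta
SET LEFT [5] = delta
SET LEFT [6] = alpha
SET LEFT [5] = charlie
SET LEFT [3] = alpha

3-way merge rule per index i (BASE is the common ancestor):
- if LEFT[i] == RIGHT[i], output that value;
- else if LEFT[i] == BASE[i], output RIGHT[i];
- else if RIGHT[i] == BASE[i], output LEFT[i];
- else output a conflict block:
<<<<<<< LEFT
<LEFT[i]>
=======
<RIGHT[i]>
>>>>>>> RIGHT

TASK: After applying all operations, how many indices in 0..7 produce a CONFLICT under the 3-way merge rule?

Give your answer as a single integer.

Final LEFT:  [bravo, golf, echo, alpha, golf, charlie, alpha, alpha]
Final RIGHT: [bravo, charlie, charlie, bravo, golf, hotel, golf, delta]
i=0: L=bravo R=bravo -> agree -> bravo
i=1: L=golf, R=charlie=BASE -> take LEFT -> golf
i=2: L=echo, R=charlie=BASE -> take LEFT -> echo
i=3: L=alpha, R=bravo=BASE -> take LEFT -> alpha
i=4: L=golf R=golf -> agree -> golf
i=5: L=charlie, R=hotel=BASE -> take LEFT -> charlie
i=6: L=alpha, R=golf=BASE -> take LEFT -> alpha
i=7: L=alpha=BASE, R=delta -> take RIGHT -> delta
Conflict count: 0

Answer: 0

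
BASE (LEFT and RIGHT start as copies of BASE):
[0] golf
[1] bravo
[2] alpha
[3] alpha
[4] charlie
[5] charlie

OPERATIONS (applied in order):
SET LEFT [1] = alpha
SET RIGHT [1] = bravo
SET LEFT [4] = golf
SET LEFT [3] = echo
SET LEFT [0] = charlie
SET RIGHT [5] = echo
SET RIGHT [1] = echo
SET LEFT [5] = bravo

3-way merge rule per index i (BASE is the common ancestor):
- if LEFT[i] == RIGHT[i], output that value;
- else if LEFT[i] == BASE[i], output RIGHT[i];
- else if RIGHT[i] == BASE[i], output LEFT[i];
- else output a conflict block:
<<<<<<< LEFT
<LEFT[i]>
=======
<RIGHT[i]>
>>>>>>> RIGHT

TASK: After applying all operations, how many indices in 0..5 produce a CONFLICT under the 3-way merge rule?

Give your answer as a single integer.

Final LEFT:  [charlie, alpha, alpha, echo, golf, bravo]
Final RIGHT: [golf, echo, alpha, alpha, charlie, echo]
i=0: L=charlie, R=golf=BASE -> take LEFT -> charlie
i=1: BASE=bravo L=alpha R=echo all differ -> CONFLICT
i=2: L=alpha R=alpha -> agree -> alpha
i=3: L=echo, R=alpha=BASE -> take LEFT -> echo
i=4: L=golf, R=charlie=BASE -> take LEFT -> golf
i=5: BASE=charlie L=bravo R=echo all differ -> CONFLICT
Conflict count: 2

Answer: 2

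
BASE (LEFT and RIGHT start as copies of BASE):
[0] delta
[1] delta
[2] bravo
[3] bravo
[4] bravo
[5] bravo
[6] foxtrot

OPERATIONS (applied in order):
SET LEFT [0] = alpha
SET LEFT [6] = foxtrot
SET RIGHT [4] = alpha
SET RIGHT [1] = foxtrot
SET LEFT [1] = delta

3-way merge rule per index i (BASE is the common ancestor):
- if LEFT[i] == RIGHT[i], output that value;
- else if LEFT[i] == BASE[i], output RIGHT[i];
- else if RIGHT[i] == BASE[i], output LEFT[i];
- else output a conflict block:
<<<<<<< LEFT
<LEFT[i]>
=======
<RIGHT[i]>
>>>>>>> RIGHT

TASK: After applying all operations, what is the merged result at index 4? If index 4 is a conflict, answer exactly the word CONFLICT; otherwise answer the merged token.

Final LEFT:  [alpha, delta, bravo, bravo, bravo, bravo, foxtrot]
Final RIGHT: [delta, foxtrot, bravo, bravo, alpha, bravo, foxtrot]
i=0: L=alpha, R=delta=BASE -> take LEFT -> alpha
i=1: L=delta=BASE, R=foxtrot -> take RIGHT -> foxtrot
i=2: L=bravo R=bravo -> agree -> bravo
i=3: L=bravo R=bravo -> agree -> bravo
i=4: L=bravo=BASE, R=alpha -> take RIGHT -> alpha
i=5: L=bravo R=bravo -> agree -> bravo
i=6: L=foxtrot R=foxtrot -> agree -> foxtrot
Index 4 -> alpha

Answer: alpha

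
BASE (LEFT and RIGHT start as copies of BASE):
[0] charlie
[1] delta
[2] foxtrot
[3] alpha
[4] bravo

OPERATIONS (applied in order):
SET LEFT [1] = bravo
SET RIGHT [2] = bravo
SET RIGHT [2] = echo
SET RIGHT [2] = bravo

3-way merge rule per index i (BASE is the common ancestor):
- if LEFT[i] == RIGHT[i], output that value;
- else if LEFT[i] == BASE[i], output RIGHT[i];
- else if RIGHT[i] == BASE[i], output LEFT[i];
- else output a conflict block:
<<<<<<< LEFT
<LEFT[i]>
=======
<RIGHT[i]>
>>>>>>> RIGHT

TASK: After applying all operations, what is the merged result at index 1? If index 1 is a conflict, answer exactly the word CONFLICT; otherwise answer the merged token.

Final LEFT:  [charlie, bravo, foxtrot, alpha, bravo]
Final RIGHT: [charlie, delta, bravo, alpha, bravo]
i=0: L=charlie R=charlie -> agree -> charlie
i=1: L=bravo, R=delta=BASE -> take LEFT -> bravo
i=2: L=foxtrot=BASE, R=bravo -> take RIGHT -> bravo
i=3: L=alpha R=alpha -> agree -> alpha
i=4: L=bravo R=bravo -> agree -> bravo
Index 1 -> bravo

Answer: bravo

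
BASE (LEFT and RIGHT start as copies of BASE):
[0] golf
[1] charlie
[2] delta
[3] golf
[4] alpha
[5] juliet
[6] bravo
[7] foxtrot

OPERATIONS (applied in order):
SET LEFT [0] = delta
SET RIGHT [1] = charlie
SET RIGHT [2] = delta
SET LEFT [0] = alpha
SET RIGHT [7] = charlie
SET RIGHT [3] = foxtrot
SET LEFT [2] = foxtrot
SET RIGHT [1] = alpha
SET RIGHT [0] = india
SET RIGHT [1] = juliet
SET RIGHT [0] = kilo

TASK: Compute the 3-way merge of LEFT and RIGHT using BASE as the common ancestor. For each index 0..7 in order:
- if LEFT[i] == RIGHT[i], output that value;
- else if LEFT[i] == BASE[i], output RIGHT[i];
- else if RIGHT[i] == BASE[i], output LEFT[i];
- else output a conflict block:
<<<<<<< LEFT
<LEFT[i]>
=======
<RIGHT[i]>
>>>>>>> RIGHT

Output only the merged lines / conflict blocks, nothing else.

Final LEFT:  [alpha, charlie, foxtrot, golf, alpha, juliet, bravo, foxtrot]
Final RIGHT: [kilo, juliet, delta, foxtrot, alpha, juliet, bravo, charlie]
i=0: BASE=golf L=alpha R=kilo all differ -> CONFLICT
i=1: L=charlie=BASE, R=juliet -> take RIGHT -> juliet
i=2: L=foxtrot, R=delta=BASE -> take LEFT -> foxtrot
i=3: L=golf=BASE, R=foxtrot -> take RIGHT -> foxtrot
i=4: L=alpha R=alpha -> agree -> alpha
i=5: L=juliet R=juliet -> agree -> juliet
i=6: L=bravo R=bravo -> agree -> bravo
i=7: L=foxtrot=BASE, R=charlie -> take RIGHT -> charlie

Answer: <<<<<<< LEFT
alpha
=======
kilo
>>>>>>> RIGHT
juliet
foxtrot
foxtrot
alpha
juliet
bravo
charlie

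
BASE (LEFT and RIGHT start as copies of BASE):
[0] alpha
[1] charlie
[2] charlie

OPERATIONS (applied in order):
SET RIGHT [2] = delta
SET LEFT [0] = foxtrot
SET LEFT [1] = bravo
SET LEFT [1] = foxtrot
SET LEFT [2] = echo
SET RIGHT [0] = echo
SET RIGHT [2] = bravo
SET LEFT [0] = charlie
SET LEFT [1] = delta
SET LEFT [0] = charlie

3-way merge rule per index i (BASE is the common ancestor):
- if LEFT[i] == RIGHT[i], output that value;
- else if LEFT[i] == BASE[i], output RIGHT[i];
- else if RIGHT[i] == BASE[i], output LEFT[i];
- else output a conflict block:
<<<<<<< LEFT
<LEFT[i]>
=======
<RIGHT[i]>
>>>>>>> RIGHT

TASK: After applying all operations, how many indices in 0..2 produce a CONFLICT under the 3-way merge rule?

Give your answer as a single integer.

Answer: 2

Derivation:
Final LEFT:  [charlie, delta, echo]
Final RIGHT: [echo, charlie, bravo]
i=0: BASE=alpha L=charlie R=echo all differ -> CONFLICT
i=1: L=delta, R=charlie=BASE -> take LEFT -> delta
i=2: BASE=charlie L=echo R=bravo all differ -> CONFLICT
Conflict count: 2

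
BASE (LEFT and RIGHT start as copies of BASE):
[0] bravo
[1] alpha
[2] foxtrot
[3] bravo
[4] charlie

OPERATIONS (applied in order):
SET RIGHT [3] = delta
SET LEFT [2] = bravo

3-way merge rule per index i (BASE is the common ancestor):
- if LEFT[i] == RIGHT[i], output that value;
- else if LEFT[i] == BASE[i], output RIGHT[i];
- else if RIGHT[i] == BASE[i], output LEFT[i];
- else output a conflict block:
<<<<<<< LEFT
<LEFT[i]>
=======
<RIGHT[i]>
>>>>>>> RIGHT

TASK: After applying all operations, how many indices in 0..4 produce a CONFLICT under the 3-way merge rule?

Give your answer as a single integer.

Final LEFT:  [bravo, alpha, bravo, bravo, charlie]
Final RIGHT: [bravo, alpha, foxtrot, delta, charlie]
i=0: L=bravo R=bravo -> agree -> bravo
i=1: L=alpha R=alpha -> agree -> alpha
i=2: L=bravo, R=foxtrot=BASE -> take LEFT -> bravo
i=3: L=bravo=BASE, R=delta -> take RIGHT -> delta
i=4: L=charlie R=charlie -> agree -> charlie
Conflict count: 0

Answer: 0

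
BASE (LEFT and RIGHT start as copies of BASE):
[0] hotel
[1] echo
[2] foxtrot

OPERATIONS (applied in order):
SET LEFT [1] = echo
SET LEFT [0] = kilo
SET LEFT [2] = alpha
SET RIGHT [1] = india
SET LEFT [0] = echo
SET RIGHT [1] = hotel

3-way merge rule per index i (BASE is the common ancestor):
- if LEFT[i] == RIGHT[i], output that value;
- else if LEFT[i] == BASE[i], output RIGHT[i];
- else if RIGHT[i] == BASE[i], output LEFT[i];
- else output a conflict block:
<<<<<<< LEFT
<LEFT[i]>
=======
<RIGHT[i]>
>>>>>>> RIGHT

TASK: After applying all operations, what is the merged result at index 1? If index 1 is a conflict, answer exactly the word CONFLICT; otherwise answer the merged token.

Answer: hotel

Derivation:
Final LEFT:  [echo, echo, alpha]
Final RIGHT: [hotel, hotel, foxtrot]
i=0: L=echo, R=hotel=BASE -> take LEFT -> echo
i=1: L=echo=BASE, R=hotel -> take RIGHT -> hotel
i=2: L=alpha, R=foxtrot=BASE -> take LEFT -> alpha
Index 1 -> hotel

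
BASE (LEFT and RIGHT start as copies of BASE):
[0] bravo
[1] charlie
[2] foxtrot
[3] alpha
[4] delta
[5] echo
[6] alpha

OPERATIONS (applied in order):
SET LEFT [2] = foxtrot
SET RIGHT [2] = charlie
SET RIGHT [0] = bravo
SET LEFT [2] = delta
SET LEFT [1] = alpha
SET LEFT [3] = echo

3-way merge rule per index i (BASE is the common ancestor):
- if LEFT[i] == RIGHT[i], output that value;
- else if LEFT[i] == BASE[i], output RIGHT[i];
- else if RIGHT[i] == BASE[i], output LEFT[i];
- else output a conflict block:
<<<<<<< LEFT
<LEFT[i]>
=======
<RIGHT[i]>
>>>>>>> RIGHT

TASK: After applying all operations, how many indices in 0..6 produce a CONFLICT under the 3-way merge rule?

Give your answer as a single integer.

Final LEFT:  [bravo, alpha, delta, echo, delta, echo, alpha]
Final RIGHT: [bravo, charlie, charlie, alpha, delta, echo, alpha]
i=0: L=bravo R=bravo -> agree -> bravo
i=1: L=alpha, R=charlie=BASE -> take LEFT -> alpha
i=2: BASE=foxtrot L=delta R=charlie all differ -> CONFLICT
i=3: L=echo, R=alpha=BASE -> take LEFT -> echo
i=4: L=delta R=delta -> agree -> delta
i=5: L=echo R=echo -> agree -> echo
i=6: L=alpha R=alpha -> agree -> alpha
Conflict count: 1

Answer: 1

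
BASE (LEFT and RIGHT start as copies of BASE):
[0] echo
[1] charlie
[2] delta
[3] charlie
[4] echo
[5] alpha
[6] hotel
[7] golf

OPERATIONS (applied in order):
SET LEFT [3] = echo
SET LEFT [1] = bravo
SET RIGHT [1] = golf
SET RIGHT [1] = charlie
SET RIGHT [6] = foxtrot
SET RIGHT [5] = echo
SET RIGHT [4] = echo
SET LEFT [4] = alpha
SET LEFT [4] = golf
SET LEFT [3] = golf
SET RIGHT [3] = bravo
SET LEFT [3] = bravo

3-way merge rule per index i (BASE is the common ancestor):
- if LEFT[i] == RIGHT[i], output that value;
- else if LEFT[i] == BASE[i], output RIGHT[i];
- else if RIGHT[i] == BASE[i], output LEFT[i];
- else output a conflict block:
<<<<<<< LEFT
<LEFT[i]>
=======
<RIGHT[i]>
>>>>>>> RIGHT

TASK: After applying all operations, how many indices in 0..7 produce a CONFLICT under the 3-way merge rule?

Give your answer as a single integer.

Final LEFT:  [echo, bravo, delta, bravo, golf, alpha, hotel, golf]
Final RIGHT: [echo, charlie, delta, bravo, echo, echo, foxtrot, golf]
i=0: L=echo R=echo -> agree -> echo
i=1: L=bravo, R=charlie=BASE -> take LEFT -> bravo
i=2: L=delta R=delta -> agree -> delta
i=3: L=bravo R=bravo -> agree -> bravo
i=4: L=golf, R=echo=BASE -> take LEFT -> golf
i=5: L=alpha=BASE, R=echo -> take RIGHT -> echo
i=6: L=hotel=BASE, R=foxtrot -> take RIGHT -> foxtrot
i=7: L=golf R=golf -> agree -> golf
Conflict count: 0

Answer: 0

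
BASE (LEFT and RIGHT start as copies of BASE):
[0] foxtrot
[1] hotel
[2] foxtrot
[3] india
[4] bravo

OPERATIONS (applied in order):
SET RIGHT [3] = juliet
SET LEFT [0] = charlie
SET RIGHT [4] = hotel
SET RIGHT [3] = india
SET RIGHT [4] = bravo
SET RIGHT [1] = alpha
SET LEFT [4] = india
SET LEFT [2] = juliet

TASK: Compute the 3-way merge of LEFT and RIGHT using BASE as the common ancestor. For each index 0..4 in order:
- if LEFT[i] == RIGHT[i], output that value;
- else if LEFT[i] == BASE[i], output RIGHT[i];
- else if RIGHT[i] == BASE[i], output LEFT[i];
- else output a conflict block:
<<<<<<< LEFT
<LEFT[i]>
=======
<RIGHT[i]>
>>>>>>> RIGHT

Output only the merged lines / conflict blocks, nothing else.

Answer: charlie
alpha
juliet
india
india

Derivation:
Final LEFT:  [charlie, hotel, juliet, india, india]
Final RIGHT: [foxtrot, alpha, foxtrot, india, bravo]
i=0: L=charlie, R=foxtrot=BASE -> take LEFT -> charlie
i=1: L=hotel=BASE, R=alpha -> take RIGHT -> alpha
i=2: L=juliet, R=foxtrot=BASE -> take LEFT -> juliet
i=3: L=india R=india -> agree -> india
i=4: L=india, R=bravo=BASE -> take LEFT -> india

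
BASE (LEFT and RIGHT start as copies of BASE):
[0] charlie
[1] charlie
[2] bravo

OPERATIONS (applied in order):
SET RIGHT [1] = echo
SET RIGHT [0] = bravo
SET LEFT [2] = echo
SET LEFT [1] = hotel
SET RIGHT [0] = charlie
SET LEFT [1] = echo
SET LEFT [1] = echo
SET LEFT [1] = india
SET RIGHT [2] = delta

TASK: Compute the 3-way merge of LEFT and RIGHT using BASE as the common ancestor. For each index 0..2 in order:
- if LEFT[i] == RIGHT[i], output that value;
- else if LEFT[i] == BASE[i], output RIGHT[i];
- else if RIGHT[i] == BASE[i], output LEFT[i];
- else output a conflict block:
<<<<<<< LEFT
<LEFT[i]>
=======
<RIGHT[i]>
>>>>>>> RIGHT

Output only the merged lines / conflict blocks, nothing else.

Final LEFT:  [charlie, india, echo]
Final RIGHT: [charlie, echo, delta]
i=0: L=charlie R=charlie -> agree -> charlie
i=1: BASE=charlie L=india R=echo all differ -> CONFLICT
i=2: BASE=bravo L=echo R=delta all differ -> CONFLICT

Answer: charlie
<<<<<<< LEFT
india
=======
echo
>>>>>>> RIGHT
<<<<<<< LEFT
echo
=======
delta
>>>>>>> RIGHT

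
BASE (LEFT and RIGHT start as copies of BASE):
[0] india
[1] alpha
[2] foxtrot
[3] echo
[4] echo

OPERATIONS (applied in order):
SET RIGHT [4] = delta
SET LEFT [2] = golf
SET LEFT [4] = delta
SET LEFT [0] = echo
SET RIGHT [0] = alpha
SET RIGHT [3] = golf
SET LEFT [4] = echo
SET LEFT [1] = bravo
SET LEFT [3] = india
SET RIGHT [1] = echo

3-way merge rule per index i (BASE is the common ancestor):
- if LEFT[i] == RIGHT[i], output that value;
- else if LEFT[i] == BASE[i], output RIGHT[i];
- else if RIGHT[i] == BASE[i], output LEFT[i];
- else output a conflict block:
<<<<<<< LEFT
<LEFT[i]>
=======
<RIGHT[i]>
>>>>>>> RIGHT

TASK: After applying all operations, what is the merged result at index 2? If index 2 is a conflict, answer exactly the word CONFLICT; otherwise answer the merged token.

Answer: golf

Derivation:
Final LEFT:  [echo, bravo, golf, india, echo]
Final RIGHT: [alpha, echo, foxtrot, golf, delta]
i=0: BASE=india L=echo R=alpha all differ -> CONFLICT
i=1: BASE=alpha L=bravo R=echo all differ -> CONFLICT
i=2: L=golf, R=foxtrot=BASE -> take LEFT -> golf
i=3: BASE=echo L=india R=golf all differ -> CONFLICT
i=4: L=echo=BASE, R=delta -> take RIGHT -> delta
Index 2 -> golf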